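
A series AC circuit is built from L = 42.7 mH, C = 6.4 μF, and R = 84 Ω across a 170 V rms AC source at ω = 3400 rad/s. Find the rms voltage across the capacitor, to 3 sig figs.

60.1 V

X_L = ωL = 145 Ω
X_C = 1/(ωC) = 46.0 Ω
Net reactance X = X_L − X_C = 99.2 Ω
Z = 84.0 + j99.2 Ω
|Z| = √(84.0² + 99.2²) = 130 Ω
I = V/|Z| = 1.31 A
V_C = I·|Z_C| = 1.31 × 46.0 = 60.1 V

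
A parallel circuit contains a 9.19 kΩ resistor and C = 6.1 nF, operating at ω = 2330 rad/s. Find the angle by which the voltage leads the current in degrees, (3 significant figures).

-7.44°

X_C = 1/(ωC) = 70400 Ω
Parallel: admittances add. Y = 1/R + jωC
Y = (0.000109 + j1.42e-05) S
|Y| = 0.000110 S → |Z| = 1/|Y| = 9110 Ω, ∠Z = −∠Y = -7.44°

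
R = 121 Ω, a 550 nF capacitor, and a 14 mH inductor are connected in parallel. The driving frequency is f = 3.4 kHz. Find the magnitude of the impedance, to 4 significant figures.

ω = 2πf = 21360 rad/s
X_L = ωL = 299.1 Ω
X_C = 1/(ωC) = 85.11 Ω
Parallel: admittances add. Y = 1/R + 1/(jωL) + jωC
Y = (0.008264 + j0.008406) S
|Y| = 0.01179 S → |Z| = 1/|Y| = 84.83 Ω, ∠Z = −∠Y = -45.49°

84.83 Ω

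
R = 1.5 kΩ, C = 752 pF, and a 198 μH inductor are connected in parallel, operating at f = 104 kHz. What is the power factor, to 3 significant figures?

ω = 2πf = 653500 rad/s
X_L = ωL = 129 Ω
X_C = 1/(ωC) = 2040 Ω
Parallel: admittances add. Y = 1/R + 1/(jωL) + jωC
Y = (0.000667 − j0.00724) S
|Y| = 0.00727 S → |Z| = 1/|Y| = 138 Ω, ∠Z = −∠Y = 84.7°
cos φ = cos(84.7°) = 0.0917

0.0917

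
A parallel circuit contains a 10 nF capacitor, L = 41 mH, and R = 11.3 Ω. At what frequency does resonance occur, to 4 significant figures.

ω₀ = 1/√(LC) = 1/√(0.041 × 1e-08) = 49390 rad/s
f₀ = ω₀/(2π) = 7.860 kHz

7.860 kHz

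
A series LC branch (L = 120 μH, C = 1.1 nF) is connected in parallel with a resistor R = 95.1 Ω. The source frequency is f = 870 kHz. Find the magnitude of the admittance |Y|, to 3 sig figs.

ω = 2πf = 5.466e+06 rad/s
X_L = ωL = 656 Ω
X_C = 1/(ωC) = 166 Ω
Branch 1: Z₁ = R = 95.1 Ω
Branch 2 (series LC): Z₂ = j(X_L − X_C) = j490 Ω
Parallel: Z = Z₁Z₂/(Z₁+Z₂), |Z| = 93.4 Ω, ∠Z = 11.0°
|Y| = 1/|Z| = 10.7 mS

10.7 mS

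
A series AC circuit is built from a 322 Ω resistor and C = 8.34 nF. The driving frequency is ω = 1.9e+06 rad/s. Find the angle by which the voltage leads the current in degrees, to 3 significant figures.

X_C = 1/(ωC) = 63.1 Ω
Z = 322 − j63.1 Ω
|Z| = √(322² + 63.1²) = 328 Ω
∠Z = arctan(-63.1/322) = -11.1°

-11.1°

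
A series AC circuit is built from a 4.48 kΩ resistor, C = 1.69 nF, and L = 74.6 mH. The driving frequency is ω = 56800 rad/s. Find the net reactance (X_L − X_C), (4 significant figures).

X_L = ωL = 4237 Ω
X_C = 1/(ωC) = 10420 Ω
X = 4237 − 10420 = -6180 Ω

-6180 Ω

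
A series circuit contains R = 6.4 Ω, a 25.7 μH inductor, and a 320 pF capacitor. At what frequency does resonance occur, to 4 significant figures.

1.755 MHz

ω₀ = 1/√(LC) = 1/√(2.57e-05 × 3.2e-10) = 1.103e+07 rad/s
f₀ = ω₀/(2π) = 1.755 MHz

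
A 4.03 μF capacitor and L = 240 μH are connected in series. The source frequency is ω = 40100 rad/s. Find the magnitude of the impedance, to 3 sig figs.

3.44 Ω

X_L = ωL = 9.62 Ω
X_C = 1/(ωC) = 6.19 Ω
Net reactance X = X_L − X_C = 3.44 Ω
Z = j3.44 Ω
|Z| = √(0² + 3.44²) = 3.44 Ω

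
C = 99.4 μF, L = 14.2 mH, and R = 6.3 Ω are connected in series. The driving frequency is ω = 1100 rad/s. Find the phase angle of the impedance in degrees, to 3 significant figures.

45.8°

X_L = ωL = 15.6 Ω
X_C = 1/(ωC) = 9.15 Ω
Net reactance X = X_L − X_C = 6.47 Ω
Z = 6.30 + j6.47 Ω
|Z| = √(6.30² + 6.47²) = 9.03 Ω
∠Z = arctan(6.47/6.30) = 45.8°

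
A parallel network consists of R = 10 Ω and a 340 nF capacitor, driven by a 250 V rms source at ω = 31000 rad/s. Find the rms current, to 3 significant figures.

25.1 A

X_C = 1/(ωC) = 94.9 Ω
Parallel: admittances add. Y = 1/R + jωC
Y = (0.100 + j0.0105) S
|Y| = 0.101 S → |Z| = 1/|Y| = 9.94 Ω, ∠Z = −∠Y = -6.02°
I = V/|Z| = 250/9.94 = 25.1 A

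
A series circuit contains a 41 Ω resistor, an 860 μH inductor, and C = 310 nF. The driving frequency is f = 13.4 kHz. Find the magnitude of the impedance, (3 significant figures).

ω = 2πf = 84190 rad/s
X_L = ωL = 72.4 Ω
X_C = 1/(ωC) = 38.3 Ω
Net reactance X = X_L − X_C = 34.1 Ω
Z = 41.0 + j34.1 Ω
|Z| = √(41.0² + 34.1²) = 53.3 Ω

53.3 Ω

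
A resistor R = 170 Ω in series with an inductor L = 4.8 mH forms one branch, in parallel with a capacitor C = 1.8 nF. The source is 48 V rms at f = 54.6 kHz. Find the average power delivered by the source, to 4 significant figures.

ω = 2πf = 343100 rad/s
X_L = ωL = 1647 Ω
X_C = 1/(ωC) = 1619 Ω
Branch 1 (R+jX_L): Z₁ = 170.0 + j1647 Ω, |Z₁| = 1655 Ω
Branch 2 (−jX_C): Z₂ = −j1619 Ω
Parallel: Z = Z₁Z₂/(Z₁+Z₂), |Z| = 15570 Ω, ∠Z = -15.02°
I = V/|Z| = 3.083 mA
P = VI cos φ = 48 × 0.003083 × cos(-15.02°) = 142.9 mW

142.9 mW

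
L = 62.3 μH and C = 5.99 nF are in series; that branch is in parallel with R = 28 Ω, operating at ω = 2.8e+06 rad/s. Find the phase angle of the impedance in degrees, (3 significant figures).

X_L = ωL = 174 Ω
X_C = 1/(ωC) = 59.6 Ω
Branch 1: Z₁ = R = 28.0 Ω
Branch 2 (series LC): Z₂ = j(X_L − X_C) = j115 Ω
Parallel: Z = Z₁Z₂/(Z₁+Z₂), |Z| = 27.2 Ω, ∠Z = 13.7°

13.7°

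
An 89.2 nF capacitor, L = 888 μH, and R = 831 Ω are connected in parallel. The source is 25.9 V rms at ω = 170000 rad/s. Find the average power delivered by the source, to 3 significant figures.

807 mW

X_L = ωL = 151 Ω
X_C = 1/(ωC) = 65.9 Ω
Parallel: admittances add. Y = 1/R + 1/(jωL) + jωC
Y = (0.00120 + j0.00854) S
|Y| = 0.00862 S → |Z| = 1/|Y| = 116 Ω, ∠Z = −∠Y = -82.0°
I = V/|Z| = 223 mA
P = VI cos φ = 25.9 × 0.223 × cos(-82.0°) = 807 mW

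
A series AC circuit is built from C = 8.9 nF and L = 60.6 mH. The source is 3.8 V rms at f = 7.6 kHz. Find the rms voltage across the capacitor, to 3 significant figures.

16.5 V

ω = 2πf = 47750 rad/s
X_L = ωL = 2890 Ω
X_C = 1/(ωC) = 2350 Ω
Net reactance X = X_L − X_C = 541 Ω
Z = j541 Ω
|Z| = √(0² + 541²) = 541 Ω
I = V/|Z| = 7.03 mA
V_C = I·|Z_C| = 0.00703 × 2350 = 16.5 V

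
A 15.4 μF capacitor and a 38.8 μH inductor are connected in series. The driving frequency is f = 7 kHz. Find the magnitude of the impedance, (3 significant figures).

ω = 2πf = 43980 rad/s
X_L = ωL = 1.71 Ω
X_C = 1/(ωC) = 1.48 Ω
Net reactance X = X_L − X_C = 0.230 Ω
Z = j0.230 Ω
|Z| = √(0² + 0.230²) = 0.230 Ω

0.230 Ω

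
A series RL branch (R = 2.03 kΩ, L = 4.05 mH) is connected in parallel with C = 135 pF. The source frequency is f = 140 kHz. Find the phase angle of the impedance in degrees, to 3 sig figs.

ω = 2πf = 879600 rad/s
X_L = ωL = 3560 Ω
X_C = 1/(ωC) = 8420 Ω
Branch 1 (R+jX_L): Z₁ = 2030 + j3560 Ω, |Z₁| = 4100 Ω
Branch 2 (−jX_C): Z₂ = −j8420 Ω
Parallel: Z = Z₁Z₂/(Z₁+Z₂), |Z| = 6560 Ω, ∠Z = 37.6°

37.6°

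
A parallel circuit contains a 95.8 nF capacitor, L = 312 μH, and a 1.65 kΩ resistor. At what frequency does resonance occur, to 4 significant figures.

29.11 kHz

ω₀ = 1/√(LC) = 1/√(0.000312 × 9.58e-08) = 182900 rad/s
f₀ = ω₀/(2π) = 29.11 kHz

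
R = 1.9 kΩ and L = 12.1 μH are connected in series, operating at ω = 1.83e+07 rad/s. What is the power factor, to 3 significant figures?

X_L = ωL = 221 Ω
Z = 1900 + j221 Ω
|Z| = √(1900² + 221²) = 1910 Ω
∠Z = arctan(221/1900) = 6.65°
cos φ = cos(6.65°) = 0.993

0.993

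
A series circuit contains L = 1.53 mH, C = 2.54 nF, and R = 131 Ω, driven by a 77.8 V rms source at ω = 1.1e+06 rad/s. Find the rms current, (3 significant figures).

X_L = ωL = 1680 Ω
X_C = 1/(ωC) = 358 Ω
Net reactance X = X_L − X_C = 1330 Ω
Z = 131 + j1330 Ω
|Z| = √(131² + 1330²) = 1330 Ω
I = V/|Z| = 77.8/1330 = 58.4 mA

58.4 mA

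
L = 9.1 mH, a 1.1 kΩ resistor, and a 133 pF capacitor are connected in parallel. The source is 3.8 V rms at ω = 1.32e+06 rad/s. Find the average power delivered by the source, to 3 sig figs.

13.1 mW

X_L = ωL = 12000 Ω
X_C = 1/(ωC) = 5700 Ω
Parallel: admittances add. Y = 1/R + 1/(jωL) + jωC
Y = (0.000909 + j9.23e-05) S
|Y| = 0.000914 S → |Z| = 1/|Y| = 1090 Ω, ∠Z = −∠Y = -5.80°
I = V/|Z| = 3.47 mA
P = VI cos φ = 3.8 × 0.00347 × cos(-5.80°) = 13.1 mW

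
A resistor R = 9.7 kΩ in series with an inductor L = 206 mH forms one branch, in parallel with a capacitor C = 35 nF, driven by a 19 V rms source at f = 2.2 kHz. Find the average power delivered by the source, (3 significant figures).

ω = 2πf = 13820 rad/s
X_L = ωL = 2850 Ω
X_C = 1/(ωC) = 2070 Ω
Branch 1 (R+jX_L): Z₁ = 9700 + j2850 Ω, |Z₁| = 10100 Ω
Branch 2 (−jX_C): Z₂ = −j2070 Ω
Parallel: Z = Z₁Z₂/(Z₁+Z₂), |Z| = 2150 Ω, ∠Z = -78.2°
I = V/|Z| = 8.85 mA
P = VI cos φ = 19 × 0.00885 × cos(-78.2°) = 34.3 mW

34.3 mW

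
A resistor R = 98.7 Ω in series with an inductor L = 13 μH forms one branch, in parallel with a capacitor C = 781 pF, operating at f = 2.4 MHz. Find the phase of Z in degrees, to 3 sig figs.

-75.1°

ω = 2πf = 1.508e+07 rad/s
X_L = ωL = 196 Ω
X_C = 1/(ωC) = 84.9 Ω
Branch 1 (R+jX_L): Z₁ = 98.7 + j196 Ω, |Z₁| = 219 Ω
Branch 2 (−jX_C): Z₂ = −j84.9 Ω
Parallel: Z = Z₁Z₂/(Z₁+Z₂), |Z| = 125 Ω, ∠Z = -75.1°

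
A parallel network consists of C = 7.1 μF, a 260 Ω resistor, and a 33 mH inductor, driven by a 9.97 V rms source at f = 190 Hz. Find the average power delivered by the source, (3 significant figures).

382 mW

ω = 2πf = 1194 rad/s
X_L = ωL = 39.4 Ω
X_C = 1/(ωC) = 118 Ω
Parallel: admittances add. Y = 1/R + 1/(jωL) + jωC
Y = (0.00385 − j0.0169) S
|Y| = 0.0173 S → |Z| = 1/|Y| = 57.7 Ω, ∠Z = −∠Y = 77.2°
I = V/|Z| = 173 mA
P = VI cos φ = 9.97 × 0.173 × cos(77.2°) = 382 mW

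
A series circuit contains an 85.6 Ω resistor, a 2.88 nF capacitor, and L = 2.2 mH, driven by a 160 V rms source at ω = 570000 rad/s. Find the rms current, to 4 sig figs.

246.0 mA

X_L = ωL = 1254 Ω
X_C = 1/(ωC) = 609.2 Ω
Net reactance X = X_L − X_C = 644.8 Ω
Z = 85.60 + j644.8 Ω
|Z| = √(85.60² + 644.8²) = 650.5 Ω
I = V/|Z| = 160/650.5 = 246.0 mA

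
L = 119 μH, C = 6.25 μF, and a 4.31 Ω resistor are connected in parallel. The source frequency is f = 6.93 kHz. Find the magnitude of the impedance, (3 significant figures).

4.08 Ω

ω = 2πf = 43540 rad/s
X_L = ωL = 5.18 Ω
X_C = 1/(ωC) = 3.67 Ω
Parallel: admittances add. Y = 1/R + 1/(jωL) + jωC
Y = (0.232 + j0.0791) S
|Y| = 0.245 S → |Z| = 1/|Y| = 4.08 Ω, ∠Z = −∠Y = -18.8°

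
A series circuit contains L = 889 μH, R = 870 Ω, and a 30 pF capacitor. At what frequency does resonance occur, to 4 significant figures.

ω₀ = 1/√(LC) = 1/√(0.000889 × 3e-11) = 6.123e+06 rad/s
f₀ = ω₀/(2π) = 974.6 kHz

974.6 kHz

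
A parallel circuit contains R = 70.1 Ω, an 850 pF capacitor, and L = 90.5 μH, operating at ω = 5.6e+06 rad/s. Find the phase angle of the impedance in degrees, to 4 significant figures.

X_L = ωL = 506.8 Ω
X_C = 1/(ωC) = 210.1 Ω
Parallel: admittances add. Y = 1/R + 1/(jωL) + jωC
Y = (0.01427 + j0.002787) S
|Y| = 0.01454 S → |Z| = 1/|Y| = 68.80 Ω, ∠Z = −∠Y = -11.05°

-11.05°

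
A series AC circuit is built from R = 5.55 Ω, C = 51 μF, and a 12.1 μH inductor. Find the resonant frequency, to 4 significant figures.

6.407 kHz

ω₀ = 1/√(LC) = 1/√(1.21e-05 × 5.1e-05) = 40260 rad/s
f₀ = ω₀/(2π) = 6.407 kHz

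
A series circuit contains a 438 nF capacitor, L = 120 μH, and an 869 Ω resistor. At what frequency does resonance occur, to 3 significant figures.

22.0 kHz

ω₀ = 1/√(LC) = 1/√(0.00012 × 4.38e-07) = 137900 rad/s
f₀ = ω₀/(2π) = 22.0 kHz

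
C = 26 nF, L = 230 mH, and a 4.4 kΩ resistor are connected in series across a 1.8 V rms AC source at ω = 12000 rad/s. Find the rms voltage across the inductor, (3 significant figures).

X_L = ωL = 2760 Ω
X_C = 1/(ωC) = 3210 Ω
Net reactance X = X_L − X_C = -445 Ω
Z = 4400 − j445 Ω
|Z| = √(4400² + 445²) = 4420 Ω
I = V/|Z| = 407 μA
V_L = I·|Z_L| = 0.000407 × 2760 = 1.12 V

1.12 V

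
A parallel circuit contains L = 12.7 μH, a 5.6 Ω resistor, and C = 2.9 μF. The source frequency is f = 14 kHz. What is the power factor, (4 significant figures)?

ω = 2πf = 87960 rad/s
X_L = ωL = 1.117 Ω
X_C = 1/(ωC) = 3.920 Ω
Parallel: admittances add. Y = 1/R + 1/(jωL) + jωC
Y = (0.1786 − j0.6400) S
|Y| = 0.6645 S → |Z| = 1/|Y| = 1.505 Ω, ∠Z = −∠Y = 74.41°
cos φ = cos(74.41°) = 0.2687

0.2687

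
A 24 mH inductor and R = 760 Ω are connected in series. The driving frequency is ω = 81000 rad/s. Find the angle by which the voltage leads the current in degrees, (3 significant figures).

X_L = ωL = 1940 Ω
Z = 760 + j1940 Ω
|Z| = √(760² + 1940²) = 2090 Ω
∠Z = arctan(1940/760) = 68.6°

68.6°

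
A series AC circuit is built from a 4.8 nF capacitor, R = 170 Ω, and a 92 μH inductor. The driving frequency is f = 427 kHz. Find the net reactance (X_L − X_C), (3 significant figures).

169 Ω

ω = 2πf = 2.683e+06 rad/s
X_L = ωL = 247 Ω
X_C = 1/(ωC) = 77.7 Ω
X = 247 − 77.7 = 169 Ω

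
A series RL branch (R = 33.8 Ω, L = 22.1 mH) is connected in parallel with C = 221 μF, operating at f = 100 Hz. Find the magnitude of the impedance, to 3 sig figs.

ω = 2πf = 628.3 rad/s
X_L = ωL = 13.9 Ω
X_C = 1/(ωC) = 7.20 Ω
Branch 1 (R+jX_L): Z₁ = 33.8 + j13.9 Ω, |Z₁| = 36.5 Ω
Branch 2 (−jX_C): Z₂ = −j7.20 Ω
Parallel: Z = Z₁Z₂/(Z₁+Z₂), |Z| = 7.64 Ω, ∠Z = -78.9°

7.64 Ω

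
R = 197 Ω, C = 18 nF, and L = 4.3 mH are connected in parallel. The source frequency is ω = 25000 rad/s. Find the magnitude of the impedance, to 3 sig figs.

98.0 Ω

X_L = ωL = 108 Ω
X_C = 1/(ωC) = 2220 Ω
Parallel: admittances add. Y = 1/R + 1/(jωL) + jωC
Y = (0.00508 − j0.00885) S
|Y| = 0.0102 S → |Z| = 1/|Y| = 98.0 Ω, ∠Z = −∠Y = 60.2°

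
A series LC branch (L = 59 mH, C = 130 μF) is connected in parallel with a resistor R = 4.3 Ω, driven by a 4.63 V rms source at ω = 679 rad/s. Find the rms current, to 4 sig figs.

X_L = ωL = 40.06 Ω
X_C = 1/(ωC) = 11.33 Ω
Branch 1: Z₁ = R = 4.300 Ω
Branch 2 (series LC): Z₂ = j(X_L − X_C) = j28.73 Ω
Parallel: Z = Z₁Z₂/(Z₁+Z₂), |Z| = 4.253 Ω, ∠Z = 8.512°
I = V/|Z| = 4.63/4.253 = 1.089 A

1.089 A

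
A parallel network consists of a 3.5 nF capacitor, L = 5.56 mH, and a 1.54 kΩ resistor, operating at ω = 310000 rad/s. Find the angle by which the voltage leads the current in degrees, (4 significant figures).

-37.86°

X_L = ωL = 1724 Ω
X_C = 1/(ωC) = 921.7 Ω
Parallel: admittances add. Y = 1/R + 1/(jωL) + jωC
Y = (0.0006494 + j0.0005048) S
|Y| = 0.0008225 S → |Z| = 1/|Y| = 1216 Ω, ∠Z = −∠Y = -37.86°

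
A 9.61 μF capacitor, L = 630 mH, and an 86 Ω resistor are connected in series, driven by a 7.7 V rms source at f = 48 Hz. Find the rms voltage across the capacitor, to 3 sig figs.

ω = 2πf = 301.6 rad/s
X_L = ωL = 190 Ω
X_C = 1/(ωC) = 345 Ω
Net reactance X = X_L − X_C = -155 Ω
Z = 86.0 − j155 Ω
|Z| = √(86.0² + 155²) = 177 Ω
I = V/|Z| = 43.4 mA
V_C = I·|Z_C| = 0.0434 × 345 = 15.0 V

15.0 V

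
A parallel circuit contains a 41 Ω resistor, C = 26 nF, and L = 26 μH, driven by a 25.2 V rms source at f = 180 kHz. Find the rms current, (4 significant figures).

625.5 mA

ω = 2πf = 1.131e+06 rad/s
X_L = ωL = 29.41 Ω
X_C = 1/(ωC) = 34.01 Ω
Parallel: admittances add. Y = 1/R + 1/(jωL) + jωC
Y = (0.02439 − j0.004602) S
|Y| = 0.02482 S → |Z| = 1/|Y| = 40.29 Ω, ∠Z = −∠Y = 10.69°
I = V/|Z| = 25.2/40.29 = 625.5 mA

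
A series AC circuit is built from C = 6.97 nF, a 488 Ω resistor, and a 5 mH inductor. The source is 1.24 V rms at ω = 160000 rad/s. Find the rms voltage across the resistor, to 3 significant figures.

1.22 V

X_L = ωL = 800 Ω
X_C = 1/(ωC) = 897 Ω
Net reactance X = X_L − X_C = -96.7 Ω
Z = 488 − j96.7 Ω
|Z| = √(488² + 96.7²) = 497 Ω
I = V/|Z| = 2.49 mA
V_R = I·|Z_R| = 0.00249 × 488 = 1.22 V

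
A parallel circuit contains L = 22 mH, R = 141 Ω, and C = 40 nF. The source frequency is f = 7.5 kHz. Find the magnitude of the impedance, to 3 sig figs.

140 Ω

ω = 2πf = 47120 rad/s
X_L = ωL = 1040 Ω
X_C = 1/(ωC) = 531 Ω
Parallel: admittances add. Y = 1/R + 1/(jωL) + jωC
Y = (0.00709 + j0.000920) S
|Y| = 0.00715 S → |Z| = 1/|Y| = 140 Ω, ∠Z = −∠Y = -7.39°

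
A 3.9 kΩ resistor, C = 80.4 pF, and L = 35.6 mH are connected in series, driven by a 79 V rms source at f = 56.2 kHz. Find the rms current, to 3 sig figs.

3.44 mA

ω = 2πf = 353100 rad/s
X_L = ωL = 12600 Ω
X_C = 1/(ωC) = 35200 Ω
Net reactance X = X_L − X_C = -22700 Ω
Z = 3900 − j22700 Ω
|Z| = √(3900² + 22700²) = 23000 Ω
I = V/|Z| = 79/23000 = 3.44 mA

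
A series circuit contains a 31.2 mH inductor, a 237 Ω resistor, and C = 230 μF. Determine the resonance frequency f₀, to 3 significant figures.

59.4 Hz

ω₀ = 1/√(LC) = 1/√(0.0312 × 0.00023) = 373.3 rad/s
f₀ = ω₀/(2π) = 59.4 Hz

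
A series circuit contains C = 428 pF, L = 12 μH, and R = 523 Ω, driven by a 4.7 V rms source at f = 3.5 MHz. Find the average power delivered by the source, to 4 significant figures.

38.72 mW

ω = 2πf = 2.199e+07 rad/s
X_L = ωL = 263.9 Ω
X_C = 1/(ωC) = 106.2 Ω
Net reactance X = X_L − X_C = 157.6 Ω
Z = 523.0 + j157.6 Ω
|Z| = √(523.0² + 157.6²) = 546.2 Ω
∠Z = arctan(157.6/523.0) = 16.77°
I = V/|Z| = 8.604 mA
P = VI cos φ = 4.7 × 0.008604 × cos(16.77°) = 38.72 mW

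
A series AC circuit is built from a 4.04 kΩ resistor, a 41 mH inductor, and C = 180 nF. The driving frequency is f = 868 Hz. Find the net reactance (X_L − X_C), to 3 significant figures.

ω = 2πf = 5454 rad/s
X_L = ωL = 224 Ω
X_C = 1/(ωC) = 1020 Ω
X = 224 − 1020 = -795 Ω

-795 Ω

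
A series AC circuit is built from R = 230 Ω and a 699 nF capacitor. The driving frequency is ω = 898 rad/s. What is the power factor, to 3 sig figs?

0.143

X_C = 1/(ωC) = 1590 Ω
Z = 230 − j1590 Ω
|Z| = √(230² + 1590²) = 1610 Ω
∠Z = arctan(-1590/230) = -81.8°
cos φ = cos(-81.8°) = 0.143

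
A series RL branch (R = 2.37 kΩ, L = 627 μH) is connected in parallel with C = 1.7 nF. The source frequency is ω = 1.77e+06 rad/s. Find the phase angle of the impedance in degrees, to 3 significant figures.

-83.1°

X_L = ωL = 1110 Ω
X_C = 1/(ωC) = 332 Ω
Branch 1 (R+jX_L): Z₁ = 2370 + j1110 Ω, |Z₁| = 2620 Ω
Branch 2 (−jX_C): Z₂ = −j332 Ω
Parallel: Z = Z₁Z₂/(Z₁+Z₂), |Z| = 349 Ω, ∠Z = -83.1°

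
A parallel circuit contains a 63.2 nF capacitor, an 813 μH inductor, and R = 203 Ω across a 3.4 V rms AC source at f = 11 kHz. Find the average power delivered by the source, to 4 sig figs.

ω = 2πf = 69120 rad/s
X_L = ωL = 56.19 Ω
X_C = 1/(ωC) = 228.9 Ω
Parallel: admittances add. Y = 1/R + 1/(jωL) + jωC
Y = (0.004926 − j0.01343) S
|Y| = 0.01430 S → |Z| = 1/|Y| = 69.91 Ω, ∠Z = −∠Y = 69.85°
I = V/|Z| = 48.63 mA
P = VI cos φ = 3.4 × 0.04863 × cos(69.85°) = 56.95 mW

56.95 mW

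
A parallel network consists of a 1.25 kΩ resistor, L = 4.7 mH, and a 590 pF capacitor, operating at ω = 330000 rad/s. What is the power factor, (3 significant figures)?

X_L = ωL = 1550 Ω
X_C = 1/(ωC) = 5140 Ω
Parallel: admittances add. Y = 1/R + 1/(jωL) + jωC
Y = (0.000800 − j0.000450) S
|Y| = 0.000918 S → |Z| = 1/|Y| = 1090 Ω, ∠Z = −∠Y = 29.4°
cos φ = cos(29.4°) = 0.872

0.872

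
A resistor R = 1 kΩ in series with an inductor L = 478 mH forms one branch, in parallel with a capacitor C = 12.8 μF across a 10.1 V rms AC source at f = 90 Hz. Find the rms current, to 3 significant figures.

71.2 mA

ω = 2πf = 565.5 rad/s
X_L = ωL = 270 Ω
X_C = 1/(ωC) = 138 Ω
Branch 1 (R+jX_L): Z₁ = 1000 + j270 Ω, |Z₁| = 1040 Ω
Branch 2 (−jX_C): Z₂ = −j138 Ω
Parallel: Z = Z₁Z₂/(Z₁+Z₂), |Z| = 142 Ω, ∠Z = -82.4°
I = V/|Z| = 10.1/142 = 71.2 mA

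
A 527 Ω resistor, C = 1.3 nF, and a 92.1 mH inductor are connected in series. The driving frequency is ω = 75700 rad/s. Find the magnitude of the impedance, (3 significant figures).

3230 Ω

X_L = ωL = 6970 Ω
X_C = 1/(ωC) = 10200 Ω
Net reactance X = X_L − X_C = -3190 Ω
Z = 527 − j3190 Ω
|Z| = √(527² + 3190²) = 3230 Ω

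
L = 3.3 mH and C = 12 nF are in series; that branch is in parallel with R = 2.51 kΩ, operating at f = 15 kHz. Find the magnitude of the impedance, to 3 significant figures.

559 Ω

ω = 2πf = 94250 rad/s
X_L = ωL = 311 Ω
X_C = 1/(ωC) = 884 Ω
Branch 1: Z₁ = R = 2510 Ω
Branch 2 (series LC): Z₂ = j(X_L − X_C) = −j573 Ω
Parallel: Z = Z₁Z₂/(Z₁+Z₂), |Z| = 559 Ω, ∠Z = -77.1°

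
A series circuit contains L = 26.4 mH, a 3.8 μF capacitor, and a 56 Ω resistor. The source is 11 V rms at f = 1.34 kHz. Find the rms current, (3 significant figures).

ω = 2πf = 8419 rad/s
X_L = ωL = 222 Ω
X_C = 1/(ωC) = 31.3 Ω
Net reactance X = X_L − X_C = 191 Ω
Z = 56.0 + j191 Ω
|Z| = √(56.0² + 191²) = 199 Ω
I = V/|Z| = 11/199 = 55.3 mA

55.3 mA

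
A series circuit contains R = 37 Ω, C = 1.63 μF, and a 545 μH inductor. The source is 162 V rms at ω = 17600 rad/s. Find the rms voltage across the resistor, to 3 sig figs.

X_L = ωL = 9.59 Ω
X_C = 1/(ωC) = 34.9 Ω
Net reactance X = X_L − X_C = -25.3 Ω
Z = 37.0 − j25.3 Ω
|Z| = √(37.0² + 25.3²) = 44.8 Ω
I = V/|Z| = 3.62 A
V_R = I·|Z_R| = 3.62 × 37.0 = 134 V

134 V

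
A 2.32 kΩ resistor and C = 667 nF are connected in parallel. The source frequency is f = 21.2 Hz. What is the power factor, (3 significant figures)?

0.979

ω = 2πf = 133.2 rad/s
X_C = 1/(ωC) = 11300 Ω
Parallel: admittances add. Y = 1/R + jωC
Y = (0.000431 + j8.88e-05) S
|Y| = 0.000440 S → |Z| = 1/|Y| = 2270 Ω, ∠Z = −∠Y = -11.6°
cos φ = cos(-11.6°) = 0.979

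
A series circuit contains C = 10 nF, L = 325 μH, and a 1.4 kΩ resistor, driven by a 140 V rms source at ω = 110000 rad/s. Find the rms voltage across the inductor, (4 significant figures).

3.033 V

X_L = ωL = 35.75 Ω
X_C = 1/(ωC) = 909.1 Ω
Net reactance X = X_L − X_C = -873.3 Ω
Z = 1400 − j873.3 Ω
|Z| = √(1400² + 873.3²) = 1650 Ω
I = V/|Z| = 84.84 mA
V_L = I·|Z_L| = 0.08484 × 35.75 = 3.033 V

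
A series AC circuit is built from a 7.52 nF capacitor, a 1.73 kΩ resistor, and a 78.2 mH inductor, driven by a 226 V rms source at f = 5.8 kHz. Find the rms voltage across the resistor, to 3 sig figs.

ω = 2πf = 36440 rad/s
X_L = ωL = 2850 Ω
X_C = 1/(ωC) = 3650 Ω
Net reactance X = X_L − X_C = -799 Ω
Z = 1730 − j799 Ω
|Z| = √(1730² + 799²) = 1910 Ω
I = V/|Z| = 119 mA
V_R = I·|Z_R| = 0.119 × 1730 = 205 V

205 V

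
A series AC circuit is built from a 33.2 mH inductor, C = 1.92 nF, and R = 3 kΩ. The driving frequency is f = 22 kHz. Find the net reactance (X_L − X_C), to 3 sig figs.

821 Ω

ω = 2πf = 138200 rad/s
X_L = ωL = 4590 Ω
X_C = 1/(ωC) = 3770 Ω
X = 4590 − 3770 = 821 Ω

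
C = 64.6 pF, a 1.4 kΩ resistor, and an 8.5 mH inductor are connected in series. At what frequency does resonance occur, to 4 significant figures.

ω₀ = 1/√(LC) = 1/√(0.0085 × 6.46e-11) = 1.35e+06 rad/s
f₀ = ω₀/(2π) = 214.8 kHz

214.8 kHz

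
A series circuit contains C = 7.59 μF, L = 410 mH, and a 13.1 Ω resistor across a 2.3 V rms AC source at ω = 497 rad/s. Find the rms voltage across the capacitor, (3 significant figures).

X_L = ωL = 204 Ω
X_C = 1/(ωC) = 265 Ω
Net reactance X = X_L − X_C = -61.3 Ω
Z = 13.1 − j61.3 Ω
|Z| = √(13.1² + 61.3²) = 62.7 Ω
I = V/|Z| = 36.7 mA
V_C = I·|Z_C| = 0.0367 × 265 = 9.72 V

9.72 V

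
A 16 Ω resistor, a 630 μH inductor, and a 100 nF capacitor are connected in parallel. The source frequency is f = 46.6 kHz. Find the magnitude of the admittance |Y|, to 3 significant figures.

ω = 2πf = 292800 rad/s
X_L = ωL = 184 Ω
X_C = 1/(ωC) = 34.2 Ω
Parallel: admittances add. Y = 1/R + 1/(jωL) + jωC
Y = (0.0625 + j0.0239) S
|Y| = 0.0669 S → |Z| = 1/|Y| = 14.9 Ω, ∠Z = −∠Y = -20.9°

66.9 mS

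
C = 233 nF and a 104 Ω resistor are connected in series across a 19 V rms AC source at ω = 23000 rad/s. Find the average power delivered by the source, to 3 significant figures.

823 mW

X_C = 1/(ωC) = 187 Ω
Z = 104 − j187 Ω
|Z| = √(104² + 187²) = 214 Ω
∠Z = arctan(-187/104) = -60.9°
I = V/|Z| = 88.9 mA
P = VI cos φ = 19 × 0.0889 × cos(-60.9°) = 823 mW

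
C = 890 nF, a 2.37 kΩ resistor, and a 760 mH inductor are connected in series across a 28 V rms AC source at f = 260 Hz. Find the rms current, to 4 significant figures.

ω = 2πf = 1634 rad/s
X_L = ωL = 1242 Ω
X_C = 1/(ωC) = 687.8 Ω
Net reactance X = X_L − X_C = 553.8 Ω
Z = 2370 + j553.8 Ω
|Z| = √(2370² + 553.8²) = 2434 Ω
I = V/|Z| = 28/2434 = 11.50 mA

11.50 mA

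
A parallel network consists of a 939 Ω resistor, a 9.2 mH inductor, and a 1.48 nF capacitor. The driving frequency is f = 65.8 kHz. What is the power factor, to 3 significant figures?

0.950

ω = 2πf = 413400 rad/s
X_L = ωL = 3800 Ω
X_C = 1/(ωC) = 1630 Ω
Parallel: admittances add. Y = 1/R + 1/(jωL) + jωC
Y = (0.00106 + j0.000349) S
|Y| = 0.00112 S → |Z| = 1/|Y| = 892 Ω, ∠Z = −∠Y = -18.1°
cos φ = cos(-18.1°) = 0.950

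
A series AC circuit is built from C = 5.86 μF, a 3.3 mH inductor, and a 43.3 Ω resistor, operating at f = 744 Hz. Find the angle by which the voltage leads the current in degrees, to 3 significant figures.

ω = 2πf = 4675 rad/s
X_L = ωL = 15.4 Ω
X_C = 1/(ωC) = 36.5 Ω
Net reactance X = X_L − X_C = -21.1 Ω
Z = 43.3 − j21.1 Ω
|Z| = √(43.3² + 21.1²) = 48.2 Ω
∠Z = arctan(-21.1/43.3) = -26.0°

-26.0°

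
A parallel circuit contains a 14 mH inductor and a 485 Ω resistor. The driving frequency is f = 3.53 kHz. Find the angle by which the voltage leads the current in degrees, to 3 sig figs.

57.4°

ω = 2πf = 22180 rad/s
X_L = ωL = 311 Ω
Parallel: admittances add. Y = 1/R + 1/(jωL)
Y = (0.00206 − j0.00322) S
|Y| = 0.00382 S → |Z| = 1/|Y| = 262 Ω, ∠Z = −∠Y = 57.4°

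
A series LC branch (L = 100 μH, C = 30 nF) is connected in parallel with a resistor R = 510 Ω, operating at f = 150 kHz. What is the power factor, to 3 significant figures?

ω = 2πf = 942500 rad/s
X_L = ωL = 94.2 Ω
X_C = 1/(ωC) = 35.4 Ω
Branch 1: Z₁ = R = 510 Ω
Branch 2 (series LC): Z₂ = j(X_L − X_C) = j58.9 Ω
Parallel: Z = Z₁Z₂/(Z₁+Z₂), |Z| = 58.5 Ω, ∠Z = 83.4°
cos φ = cos(83.4°) = 0.115

0.115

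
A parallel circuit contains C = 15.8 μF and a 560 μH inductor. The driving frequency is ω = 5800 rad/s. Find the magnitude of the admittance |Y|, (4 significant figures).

X_L = ωL = 3.248 Ω
X_C = 1/(ωC) = 10.91 Ω
Parallel: admittances add. Y = 1/(jωL) + jωC
Y = (0 − j0.2162) S
|Y| = 0.2162 S → |Z| = 1/|Y| = 4.624 Ω, ∠Z = −∠Y = 90.00°

216.2 mS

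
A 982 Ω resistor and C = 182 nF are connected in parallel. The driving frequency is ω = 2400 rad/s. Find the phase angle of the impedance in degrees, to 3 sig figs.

X_C = 1/(ωC) = 2290 Ω
Parallel: admittances add. Y = 1/R + jωC
Y = (0.00102 + j0.000437) S
|Y| = 0.00111 S → |Z| = 1/|Y| = 902 Ω, ∠Z = −∠Y = -23.2°

-23.2°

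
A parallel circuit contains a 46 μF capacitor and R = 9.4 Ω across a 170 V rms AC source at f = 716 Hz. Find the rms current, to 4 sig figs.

39.56 A

ω = 2πf = 4499 rad/s
X_C = 1/(ωC) = 4.832 Ω
Parallel: admittances add. Y = 1/R + jωC
Y = (0.1064 + j0.2069) S
|Y| = 0.2327 S → |Z| = 1/|Y| = 4.298 Ω, ∠Z = −∠Y = -62.79°
I = V/|Z| = 170/4.298 = 39.56 A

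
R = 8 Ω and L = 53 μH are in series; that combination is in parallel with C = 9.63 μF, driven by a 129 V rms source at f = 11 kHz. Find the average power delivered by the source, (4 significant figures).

1.720 kW

ω = 2πf = 69120 rad/s
X_L = ωL = 3.663 Ω
X_C = 1/(ωC) = 1.502 Ω
Branch 1 (R+jX_L): Z₁ = 8.000 + j3.663 Ω, |Z₁| = 8.799 Ω
Branch 2 (−jX_C): Z₂ = −j1.502 Ω
Parallel: Z = Z₁Z₂/(Z₁+Z₂), |Z| = 1.595 Ω, ∠Z = -80.51°
I = V/|Z| = 80.86 A
P = VI cos φ = 129 × 80.86 × cos(-80.51°) = 1.720 kW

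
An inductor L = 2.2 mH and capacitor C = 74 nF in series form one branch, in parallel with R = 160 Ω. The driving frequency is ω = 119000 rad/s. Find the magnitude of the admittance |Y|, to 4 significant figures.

9.196 mS

X_L = ωL = 261.8 Ω
X_C = 1/(ωC) = 113.6 Ω
Branch 1: Z₁ = R = 160.0 Ω
Branch 2 (series LC): Z₂ = j(X_L − X_C) = j148.2 Ω
Parallel: Z = Z₁Z₂/(Z₁+Z₂), |Z| = 108.7 Ω, ∠Z = 47.18°
|Y| = 1/|Z| = 9.196 mS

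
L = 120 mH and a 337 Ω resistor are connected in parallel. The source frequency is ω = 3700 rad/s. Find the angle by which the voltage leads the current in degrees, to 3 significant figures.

X_L = ωL = 444 Ω
Parallel: admittances add. Y = 1/R + 1/(jωL)
Y = (0.00297 − j0.00225) S
|Y| = 0.00373 S → |Z| = 1/|Y| = 268 Ω, ∠Z = −∠Y = 37.2°

37.2°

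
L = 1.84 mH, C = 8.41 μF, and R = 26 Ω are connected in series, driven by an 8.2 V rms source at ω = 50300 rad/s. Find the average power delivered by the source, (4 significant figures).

X_L = ωL = 92.55 Ω
X_C = 1/(ωC) = 2.364 Ω
Net reactance X = X_L − X_C = 90.19 Ω
Z = 26.00 + j90.19 Ω
|Z| = √(26.00² + 90.19²) = 93.86 Ω
∠Z = arctan(90.19/26.00) = 73.92°
I = V/|Z| = 87.36 mA
P = VI cos φ = 8.2 × 0.08736 × cos(73.92°) = 198.4 mW

198.4 mW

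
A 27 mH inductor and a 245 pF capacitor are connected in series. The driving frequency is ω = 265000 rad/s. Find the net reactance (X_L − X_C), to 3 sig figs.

-8250 Ω

X_L = ωL = 7160 Ω
X_C = 1/(ωC) = 15400 Ω
X = 7160 − 15400 = -8250 Ω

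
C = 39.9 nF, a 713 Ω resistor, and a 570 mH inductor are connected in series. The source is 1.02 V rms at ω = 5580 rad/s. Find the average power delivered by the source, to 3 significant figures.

X_L = ωL = 3180 Ω
X_C = 1/(ωC) = 4490 Ω
Net reactance X = X_L − X_C = -1310 Ω
Z = 713 − j1310 Ω
|Z| = √(713² + 1310²) = 1490 Ω
∠Z = arctan(-1310/713) = -61.5°
I = V/|Z| = 684 μA
P = VI cos φ = 1.02 × 0.000684 × cos(-61.5°) = 333 μW

333 μW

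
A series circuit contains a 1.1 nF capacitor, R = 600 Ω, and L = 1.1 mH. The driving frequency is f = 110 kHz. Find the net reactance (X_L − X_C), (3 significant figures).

ω = 2πf = 691200 rad/s
X_L = ωL = 760 Ω
X_C = 1/(ωC) = 1320 Ω
X = 760 − 1320 = -555 Ω

-555 Ω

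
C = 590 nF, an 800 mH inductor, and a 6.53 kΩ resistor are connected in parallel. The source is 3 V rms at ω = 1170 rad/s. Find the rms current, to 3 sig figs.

X_L = ωL = 936 Ω
X_C = 1/(ωC) = 1450 Ω
Parallel: admittances add. Y = 1/R + 1/(jωL) + jωC
Y = (0.000153 − j0.000378) S
|Y| = 0.000408 S → |Z| = 1/|Y| = 2450 Ω, ∠Z = −∠Y = 67.9°
I = V/|Z| = 3/2450 = 1.22 mA

1.22 mA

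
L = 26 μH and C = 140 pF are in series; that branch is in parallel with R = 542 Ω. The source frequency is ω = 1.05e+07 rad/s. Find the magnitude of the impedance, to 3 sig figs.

X_L = ωL = 273 Ω
X_C = 1/(ωC) = 680 Ω
Branch 1: Z₁ = R = 542 Ω
Branch 2 (series LC): Z₂ = j(X_L − X_C) = −j407 Ω
Parallel: Z = Z₁Z₂/(Z₁+Z₂), |Z| = 326 Ω, ∠Z = -53.1°

326 Ω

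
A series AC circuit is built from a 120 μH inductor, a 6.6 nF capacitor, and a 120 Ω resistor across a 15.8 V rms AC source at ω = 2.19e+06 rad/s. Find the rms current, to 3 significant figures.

X_L = ωL = 263 Ω
X_C = 1/(ωC) = 69.2 Ω
Net reactance X = X_L − X_C = 194 Ω
Z = 120 + j194 Ω
|Z| = √(120² + 194²) = 228 Ω
I = V/|Z| = 15.8/228 = 69.4 mA

69.4 mA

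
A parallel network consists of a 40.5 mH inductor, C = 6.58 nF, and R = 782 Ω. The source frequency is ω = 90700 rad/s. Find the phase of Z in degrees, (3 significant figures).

-14.2°

X_L = ωL = 3670 Ω
X_C = 1/(ωC) = 1680 Ω
Parallel: admittances add. Y = 1/R + 1/(jωL) + jωC
Y = (0.00128 + j0.000325) S
|Y| = 0.00132 S → |Z| = 1/|Y| = 758 Ω, ∠Z = −∠Y = -14.2°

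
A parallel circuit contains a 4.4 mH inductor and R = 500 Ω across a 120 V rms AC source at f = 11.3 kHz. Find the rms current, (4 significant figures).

452.9 mA

ω = 2πf = 71000 rad/s
X_L = ωL = 312.4 Ω
Parallel: admittances add. Y = 1/R + 1/(jωL)
Y = (0.002000 − j0.003201) S
|Y| = 0.003774 S → |Z| = 1/|Y| = 264.9 Ω, ∠Z = −∠Y = 58.00°
I = V/|Z| = 120/264.9 = 452.9 mA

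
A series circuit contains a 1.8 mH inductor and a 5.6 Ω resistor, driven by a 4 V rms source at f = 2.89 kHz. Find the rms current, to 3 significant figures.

ω = 2πf = 18160 rad/s
X_L = ωL = 32.7 Ω
Z = 5.60 + j32.7 Ω
|Z| = √(5.60² + 32.7²) = 33.2 Ω
I = V/|Z| = 4/33.2 = 121 mA

121 mA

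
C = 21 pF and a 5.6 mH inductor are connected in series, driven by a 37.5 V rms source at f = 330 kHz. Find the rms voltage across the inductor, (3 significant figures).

38.3 V

ω = 2πf = 2.073e+06 rad/s
X_L = ωL = 11600 Ω
X_C = 1/(ωC) = 23000 Ω
Net reactance X = X_L − X_C = -11400 Ω
Z = − j11400 Ω
|Z| = √(0² + 11400²) = 11400 Ω
I = V/|Z| = 3.30 mA
V_L = I·|Z_L| = 0.00330 × 11600 = 38.3 V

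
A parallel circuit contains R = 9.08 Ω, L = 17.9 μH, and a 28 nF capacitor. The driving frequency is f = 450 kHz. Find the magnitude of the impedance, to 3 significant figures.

ω = 2πf = 2.827e+06 rad/s
X_L = ωL = 50.6 Ω
X_C = 1/(ωC) = 12.6 Ω
Parallel: admittances add. Y = 1/R + 1/(jωL) + jωC
Y = (0.110 + j0.0594) S
|Y| = 0.125 S → |Z| = 1/|Y| = 7.99 Ω, ∠Z = −∠Y = -28.3°

7.99 Ω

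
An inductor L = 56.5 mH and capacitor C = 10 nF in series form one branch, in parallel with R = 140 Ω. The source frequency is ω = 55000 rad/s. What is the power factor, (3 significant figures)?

X_L = ωL = 3110 Ω
X_C = 1/(ωC) = 1820 Ω
Branch 1: Z₁ = R = 140 Ω
Branch 2 (series LC): Z₂ = j(X_L − X_C) = j1290 Ω
Parallel: Z = Z₁Z₂/(Z₁+Z₂), |Z| = 139 Ω, ∠Z = 6.20°
cos φ = cos(6.20°) = 0.994

0.994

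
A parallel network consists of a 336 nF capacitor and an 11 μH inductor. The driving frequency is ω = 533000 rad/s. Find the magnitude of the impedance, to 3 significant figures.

X_L = ωL = 5.86 Ω
X_C = 1/(ωC) = 5.58 Ω
Parallel: admittances add. Y = 1/(jωL) + jωC
Y = (0 + j0.00853) S
|Y| = 0.00853 S → |Z| = 1/|Y| = 117 Ω, ∠Z = −∠Y = -90.0°

117 Ω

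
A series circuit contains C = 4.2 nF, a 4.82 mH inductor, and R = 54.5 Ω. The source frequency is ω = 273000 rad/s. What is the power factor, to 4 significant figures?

X_L = ωL = 1316 Ω
X_C = 1/(ωC) = 872.1 Ω
Net reactance X = X_L − X_C = 443.7 Ω
Z = 54.50 + j443.7 Ω
|Z| = √(54.50² + 443.7²) = 447.1 Ω
∠Z = arctan(443.7/54.50) = 83.00°
cos φ = cos(83.00°) = 0.1219

0.1219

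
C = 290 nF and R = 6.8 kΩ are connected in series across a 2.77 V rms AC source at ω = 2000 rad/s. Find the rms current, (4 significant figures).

X_C = 1/(ωC) = 1724 Ω
Z = 6800 − j1724 Ω
|Z| = √(6800² + 1724²) = 7015 Ω
I = V/|Z| = 2.77/7015 = 394.9 μA

394.9 μA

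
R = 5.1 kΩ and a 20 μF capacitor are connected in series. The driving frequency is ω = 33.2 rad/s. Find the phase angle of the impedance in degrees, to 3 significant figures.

-16.5°

X_C = 1/(ωC) = 1510 Ω
Z = 5100 − j1510 Ω
|Z| = √(5100² + 1510²) = 5320 Ω
∠Z = arctan(-1510/5100) = -16.5°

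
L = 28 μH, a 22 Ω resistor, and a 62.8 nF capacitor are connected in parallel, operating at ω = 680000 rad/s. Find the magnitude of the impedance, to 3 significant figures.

21.5 Ω

X_L = ωL = 19.0 Ω
X_C = 1/(ωC) = 23.4 Ω
Parallel: admittances add. Y = 1/R + 1/(jωL) + jωC
Y = (0.0455 − j0.00982) S
|Y| = 0.0465 S → |Z| = 1/|Y| = 21.5 Ω, ∠Z = −∠Y = 12.2°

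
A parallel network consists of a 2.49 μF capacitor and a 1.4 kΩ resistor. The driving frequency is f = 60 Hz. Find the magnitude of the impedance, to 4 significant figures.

ω = 2πf = 377.0 rad/s
X_C = 1/(ωC) = 1065 Ω
Parallel: admittances add. Y = 1/R + jωC
Y = (0.0007143 + j0.0009387) S
|Y| = 0.001180 S → |Z| = 1/|Y| = 847.8 Ω, ∠Z = −∠Y = -52.73°

847.8 Ω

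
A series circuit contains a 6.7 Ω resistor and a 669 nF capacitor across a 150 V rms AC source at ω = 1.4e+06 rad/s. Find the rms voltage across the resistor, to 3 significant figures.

148 V

X_C = 1/(ωC) = 1.07 Ω
Z = 6.70 − j1.07 Ω
|Z| = √(6.70² + 1.07²) = 6.78 Ω
I = V/|Z| = 22.1 A
V_R = I·|Z_R| = 22.1 × 6.70 = 148 V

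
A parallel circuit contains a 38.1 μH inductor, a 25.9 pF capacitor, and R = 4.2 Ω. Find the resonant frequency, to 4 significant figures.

ω₀ = 1/√(LC) = 1/√(3.81e-05 × 2.59e-11) = 3.183e+07 rad/s
f₀ = ω₀/(2π) = 5.066 MHz

5.066 MHz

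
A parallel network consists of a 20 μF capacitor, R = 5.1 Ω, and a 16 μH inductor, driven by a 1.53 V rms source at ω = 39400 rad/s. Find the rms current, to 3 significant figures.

1.26 A

X_L = ωL = 0.630 Ω
X_C = 1/(ωC) = 1.27 Ω
Parallel: admittances add. Y = 1/R + 1/(jωL) + jωC
Y = (0.196 − j0.798) S
|Y| = 0.822 S → |Z| = 1/|Y| = 1.22 Ω, ∠Z = −∠Y = 76.2°
I = V/|Z| = 1.53/1.22 = 1.26 A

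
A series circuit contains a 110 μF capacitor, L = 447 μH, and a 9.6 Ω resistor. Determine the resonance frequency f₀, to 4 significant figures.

717.7 Hz

ω₀ = 1/√(LC) = 1/√(0.000447 × 0.00011) = 4510 rad/s
f₀ = ω₀/(2π) = 717.7 Hz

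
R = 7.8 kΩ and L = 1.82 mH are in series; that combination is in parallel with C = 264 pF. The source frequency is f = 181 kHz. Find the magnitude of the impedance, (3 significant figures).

ω = 2πf = 1.137e+06 rad/s
X_L = ωL = 2070 Ω
X_C = 1/(ωC) = 3330 Ω
Branch 1 (R+jX_L): Z₁ = 7800 + j2070 Ω, |Z₁| = 8070 Ω
Branch 2 (−jX_C): Z₂ = −j3330 Ω
Parallel: Z = Z₁Z₂/(Z₁+Z₂), |Z| = 3400 Ω, ∠Z = -66.0°

3400 Ω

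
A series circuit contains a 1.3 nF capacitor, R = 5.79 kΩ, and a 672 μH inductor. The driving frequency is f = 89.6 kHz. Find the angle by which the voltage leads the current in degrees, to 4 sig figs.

ω = 2πf = 563000 rad/s
X_L = ωL = 378.3 Ω
X_C = 1/(ωC) = 1366 Ω
Net reactance X = X_L − X_C = -988.1 Ω
Z = 5790 − j988.1 Ω
|Z| = √(5790² + 988.1²) = 5874 Ω
∠Z = arctan(-988.1/5790) = -9.684°

-9.684°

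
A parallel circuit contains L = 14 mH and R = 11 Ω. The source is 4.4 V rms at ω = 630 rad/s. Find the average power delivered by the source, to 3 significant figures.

X_L = ωL = 8.82 Ω
Parallel: admittances add. Y = 1/R + 1/(jωL)
Y = (0.0909 − j0.113) S
|Y| = 0.145 S → |Z| = 1/|Y| = 6.88 Ω, ∠Z = −∠Y = 51.3°
I = V/|Z| = 639 mA
P = VI cos φ = 4.4 × 0.639 × cos(51.3°) = 1.76 W

1.76 W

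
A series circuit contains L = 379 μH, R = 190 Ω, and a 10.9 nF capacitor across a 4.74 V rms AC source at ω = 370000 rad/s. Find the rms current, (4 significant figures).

21.70 mA

X_L = ωL = 140.2 Ω
X_C = 1/(ωC) = 248.0 Ω
Net reactance X = X_L − X_C = -107.7 Ω
Z = 190.0 − j107.7 Ω
|Z| = √(190.0² + 107.7²) = 218.4 Ω
I = V/|Z| = 4.74/218.4 = 21.70 mA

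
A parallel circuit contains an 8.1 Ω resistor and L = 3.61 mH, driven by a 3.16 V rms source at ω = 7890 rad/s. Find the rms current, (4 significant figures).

X_L = ωL = 28.48 Ω
Parallel: admittances add. Y = 1/R + 1/(jωL)
Y = (0.1235 − j0.03511) S
|Y| = 0.1284 S → |Z| = 1/|Y| = 7.791 Ω, ∠Z = −∠Y = 15.87°
I = V/|Z| = 3.16/7.791 = 405.6 mA

405.6 mA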